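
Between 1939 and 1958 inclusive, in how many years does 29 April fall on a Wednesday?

Day of week of April 29 in each year:
1939: Sat, 1940: Mon, 1941: Tue, 1942: Wed ✓, 1943: Thu, 1944: Sat, 1945: Sun, 1946: Mon, 1947: Tue, 1948: Thu, 1949: Fri, 1950: Sat, 1951: Sun, 1952: Tue, 1953: Wed ✓, 1954: Thu, 1955: Fri, 1956: Sun, 1957: Mon, 1958: Tue
Wednesdays: 1942, 1953.

2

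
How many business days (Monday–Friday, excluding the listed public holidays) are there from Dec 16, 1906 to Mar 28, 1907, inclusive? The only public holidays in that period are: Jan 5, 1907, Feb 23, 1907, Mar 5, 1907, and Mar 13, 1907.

Dec 16, 1906 is a Sunday.
That's 103 days from start to end, counting both.
103 = 7 × 14 + 5, so there are 14 full weeks plus 5 extra days.
Each full week contributes 5 weekdays (Mon–Fri): 14 × 5 = 70.
The 5 extra days are Sun, Mon, Tue, Wed, Thu — 4 of them qualify.
Total: 70 + 4 = 74.
Holidays: Jan 5, 1907 (Sat); Feb 23, 1907 (Sat); Mar 5, 1907 (Tue); Mar 13, 1907 (Wed).
2 of the 4 holidays fall on weekdays; the rest are weekends and were already excluded.
Business days: 74 − 2 = 72.

72 business days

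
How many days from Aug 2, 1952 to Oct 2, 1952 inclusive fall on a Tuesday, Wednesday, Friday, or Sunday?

35

Aug 2, 1952 is a Saturday.
From Aug 2, 1952 to Oct 2, 1952 is 62 days inclusive.
62 = 7 × 8 + 6, so there are 8 full weeks plus 6 extra days.
Each full week contributes 4 days from the set (Tue, Wed, Fri, Sun): 8 × 4 = 32.
The 6 extra days are Sat, Sun, Mon, Tue, Wed, Thu — 3 of them qualify.
Total: 32 + 3 = 35.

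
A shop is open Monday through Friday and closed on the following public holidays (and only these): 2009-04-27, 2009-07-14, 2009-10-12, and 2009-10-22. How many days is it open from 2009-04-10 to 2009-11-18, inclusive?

2009-04-10 is a Friday.
The range spans 223 days (inclusive of both endpoints).
223 = 7 × 31 + 6, so there are 31 full weeks plus 6 extra days.
Each full week contributes 5 weekdays (Mon–Fri): 31 × 5 = 155.
The 6 extra days are Friday, Saturday, Sunday, Monday, Tuesday, Wednesday — 4 of them qualify.
Total: 155 + 4 = 159.
Holidays: 2009-04-27 (Mon); 2009-07-14 (Tue); 2009-10-12 (Mon); 2009-10-22 (Thu).
All 4 holidays fall on weekdays, so subtract 4.
Business days: 159 − 4 = 155.

155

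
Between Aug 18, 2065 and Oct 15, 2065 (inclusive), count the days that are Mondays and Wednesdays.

Aug 18, 2065 is a Tuesday.
From Aug 18, 2065 to Oct 15, 2065 is 59 days inclusive.
59 = 7 × 8 + 3, so there are 8 full weeks plus 3 extra days.
Each full week contributes 2 days from the set (Mon, Wed): 8 × 2 = 16.
The 3 extra days are Tuesday, Wednesday, Thursday — 1 of them qualifies.
Total: 16 + 1 = 17.

17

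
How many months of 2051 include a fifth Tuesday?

4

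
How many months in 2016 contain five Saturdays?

5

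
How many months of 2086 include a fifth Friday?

4

A month has five Fridays exactly when Friday falls within its first (length − 28) days.
Jan: 31 days, starts Tue → 5 of Tue, Wed, Thu
Feb: 28 days, starts Fri → 5 of (none)
Mar: 31 days, starts Fri → 5 of Fri, Sat, Sun ✓
Apr: 30 days, starts Mon → 5 of Mon, Tue
May: 31 days, starts Wed → 5 of Wed, Thu, Fri ✓
Jun: 30 days, starts Sat → 5 of Sat, Sun
Jul: 31 days, starts Mon → 5 of Mon, Tue, Wed
Aug: 31 days, starts Thu → 5 of Thu, Fri, Sat ✓
Sep: 30 days, starts Sun → 5 of Sun, Mon
Oct: 31 days, starts Tue → 5 of Tue, Wed, Thu
Nov: 30 days, starts Fri → 5 of Fri, Sat ✓
Dec: 31 days, starts Sun → 5 of Sun, Mon, Tue
Months with five Fridays: Mar, May, Aug, Nov.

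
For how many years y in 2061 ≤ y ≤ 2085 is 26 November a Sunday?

4

Day of week of November 26 in each year:
2061: Sat, 2062: Sun ✓, 2063: Mon, 2064: Wed, 2065: Thu, 2066: Fri, 2067: Sat, 2068: Mon, 2069: Tue, 2070: Wed, 2071: Thu, 2072: Sat, 2073: Sun ✓, 2074: Mon, 2075: Tue, 2076: Thu, 2077: Fri, 2078: Sat, 2079: Sun ✓, 2080: Tue, 2081: Wed, 2082: Thu, 2083: Fri, 2084: Sun ✓, 2085: Mon
Sundays: 2062, 2073, 2079, 2084.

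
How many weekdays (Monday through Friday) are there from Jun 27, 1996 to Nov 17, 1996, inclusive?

Jun 27, 1996 is a Thursday.
That's 144 days from start to end, counting both.
144 = 7 × 20 + 4, so there are 20 full weeks plus 4 extra days.
Each full week contributes 5 weekdays (Mon–Fri): 20 × 5 = 100.
The 4 extra days are Thursday, Friday, Saturday, Sunday — 2 of them qualify.
Total: 100 + 2 = 102.

102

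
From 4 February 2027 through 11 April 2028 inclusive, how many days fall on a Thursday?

4 February 2027 is a Thursday.
The range spans 433 days (inclusive of both endpoints).
433 = 7 × 61 + 6, so there are 61 full weeks plus 6 extra days.
Each full week contributes one Thursday: 61 so far.
The 6 extra days are Thursday, Friday, Saturday, Sunday, Monday, Tuesday — 1 of them qualifies.
Total: 61 + 1 = 62.

62 Thursdays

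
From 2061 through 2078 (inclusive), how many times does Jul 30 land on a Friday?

Day of week of July 30 in each year:
2061: Sat, 2062: Sun, 2063: Mon, 2064: Wed, 2065: Thu, 2066: Fri ✓, 2067: Sat, 2068: Mon, 2069: Tue, 2070: Wed, 2071: Thu, 2072: Sat, 2073: Sun, 2074: Mon, 2075: Tue, 2076: Thu, 2077: Fri ✓, 2078: Sat
Fridays: 2066, 2077.

2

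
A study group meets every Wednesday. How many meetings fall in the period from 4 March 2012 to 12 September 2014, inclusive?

132

4 March 2012 is a Sunday.
From 4 March 2012 to 12 September 2014 is 923 days inclusive.
923 = 7 × 131 + 6, so there are 131 full weeks plus 6 extra days.
Each full week contributes one Wednesday: 131 so far.
The 6 extra days are Sunday, Monday, Tuesday, Wednesday, Thursday, Friday — 1 of them qualifies.
Total: 131 + 1 = 132.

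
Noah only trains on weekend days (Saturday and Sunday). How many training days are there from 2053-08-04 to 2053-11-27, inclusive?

32

2053-08-04 is a Monday.
From 2053-08-04 to 2053-11-27 is 116 days inclusive.
116 = 7 × 16 + 4, so there are 16 full weeks plus 4 extra days.
Each full week contributes 2 weekend days (Sat, Sun): 16 × 2 = 32.
The 4 extra days are Mon, Tue, Wed, Thu — none qualify.
Total: 32 + 0 = 32.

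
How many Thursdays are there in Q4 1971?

13

Oct 1, 1971 is a Friday.
From Oct 1, 1971 to Dec 31, 1971 is 92 days inclusive.
92 = 7 × 13 + 1, so there are 13 full weeks plus 1 extra day.
Each full week contributes one Thursday: 13 so far.
The 1 extra day is Fri — none qualify.
Total: 13 + 0 = 13.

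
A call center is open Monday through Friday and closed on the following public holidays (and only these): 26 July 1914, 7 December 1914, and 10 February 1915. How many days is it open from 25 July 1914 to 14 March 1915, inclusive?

163 working days

25 July 1914 is a Saturday.
The range spans 233 days (inclusive of both endpoints).
233 = 7 × 33 + 2, so there are 33 full weeks plus 2 extra days.
Each full week contributes 5 weekdays (Mon–Fri): 33 × 5 = 165.
The 2 extra days are Sat, Sun — none qualify.
Total: 165 + 0 = 165.
Holidays: 26 July 1914 (Sun); 7 December 1914 (Mon); 10 February 1915 (Wed).
2 of the 3 holidays fall on weekdays; the rest are weekends and were already excluded.
Business days: 165 − 2 = 163.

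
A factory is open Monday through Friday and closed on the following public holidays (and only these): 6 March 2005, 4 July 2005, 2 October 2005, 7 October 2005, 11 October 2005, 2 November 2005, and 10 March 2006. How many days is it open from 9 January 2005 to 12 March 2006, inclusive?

300

9 January 2005 is a Sunday.
From 9 January 2005 to 12 March 2006 is 428 days inclusive.
428 = 7 × 61 + 1, so there are 61 full weeks plus 1 extra day.
Each full week contributes 5 weekdays (Mon–Fri): 61 × 5 = 305.
The 1 extra day is Sunday — none qualify.
Total: 305 + 0 = 305.
Holidays: 6 March 2005 (Sun); 4 July 2005 (Mon); 2 October 2005 (Sun); 7 October 2005 (Fri); 11 October 2005 (Tue); 2 November 2005 (Wed); 10 March 2006 (Fri).
5 of the 7 holidays fall on weekdays; the rest are weekends and were already excluded.
Business days: 305 − 5 = 300.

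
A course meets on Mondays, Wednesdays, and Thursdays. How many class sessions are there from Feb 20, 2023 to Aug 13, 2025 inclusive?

Feb 20, 2023 is a Monday.
The range spans 906 days (inclusive of both endpoints).
906 = 7 × 129 + 3, so there are 129 full weeks plus 3 extra days.
Each full week contributes 3 days from the set (Mon, Wed, Thu): 129 × 3 = 387.
The 3 extra days are Mon, Tue, Wed — 2 of them qualify.
Total: 387 + 2 = 389.

389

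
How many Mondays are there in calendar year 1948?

52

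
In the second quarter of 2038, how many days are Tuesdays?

13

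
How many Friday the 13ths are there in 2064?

1

The 13th falls on a Friday when the month's 13th has weekday Fri.
Jan 13 is Sun; Feb 13 is Wed; Mar 13 is Thu; Apr 13 is Sun; May 13 is Tue; Jun 13 is Fri ✓; Jul 13 is Sun; Aug 13 is Wed; Sep 13 is Sat; Oct 13 is Mon; Nov 13 is Thu; Dec 13 is Sat.
Friday the 13ths: Jun.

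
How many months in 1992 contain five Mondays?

4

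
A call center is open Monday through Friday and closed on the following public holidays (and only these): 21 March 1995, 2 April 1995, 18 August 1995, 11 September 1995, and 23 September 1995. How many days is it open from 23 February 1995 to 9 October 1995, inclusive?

160

23 February 1995 is a Thursday.
That's 229 days from start to end, counting both.
229 = 7 × 32 + 5, so there are 32 full weeks plus 5 extra days.
Each full week contributes 5 weekdays (Mon–Fri): 32 × 5 = 160.
The 5 extra days are Thu, Fri, Sat, Sun, Mon — 3 of them qualify.
Total: 160 + 3 = 163.
Holidays: 21 March 1995 (Tue); 2 April 1995 (Sun); 18 August 1995 (Fri); 11 September 1995 (Mon); 23 September 1995 (Sat).
3 of the 5 holidays fall on weekdays; the rest are weekends and were already excluded.
Business days: 163 − 3 = 160.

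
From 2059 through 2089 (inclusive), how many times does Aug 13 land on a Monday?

Day of week of August 13 in each year:
2059: Wed, 2060: Fri, 2061: Sat, 2062: Sun, 2063: Mon ✓, 2064: Wed, 2065: Thu, 2066: Fri, 2067: Sat, 2068: Mon ✓, 2069: Tue, 2070: Wed, 2071: Thu, 2072: Sat, 2073: Sun, 2074: Mon ✓, 2075: Tue, 2076: Thu, 2077: Fri, 2078: Sat, 2079: Sun, 2080: Tue, 2081: Wed, 2082: Thu, 2083: Fri, 2084: Sun, 2085: Mon ✓, 2086: Tue, 2087: Wed, 2088: Fri, 2089: Sat
Mondays: 2063, 2068, 2074, 2085.

4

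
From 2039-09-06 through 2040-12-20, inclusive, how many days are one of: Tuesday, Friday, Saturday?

202

2039-09-06 is a Tuesday.
From 2039-09-06 to 2040-12-20 is 472 days inclusive.
472 = 7 × 67 + 3, so there are 67 full weeks plus 3 extra days.
Each full week contributes 3 days from the set (Tue, Fri, Sat): 67 × 3 = 201.
The 3 extra days are Tuesday, Wednesday, Thursday — 1 of them qualifies.
Total: 201 + 1 = 202.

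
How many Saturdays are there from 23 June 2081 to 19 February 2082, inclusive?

34 Saturdays

23 June 2081 is a Monday.
That's 242 days from start to end, counting both.
242 = 7 × 34 + 4, so there are 34 full weeks plus 4 extra days.
Each full week contributes one Saturday: 34 so far.
The 4 extra days are Mon, Tue, Wed, Thu — none qualify.
Total: 34 + 0 = 34.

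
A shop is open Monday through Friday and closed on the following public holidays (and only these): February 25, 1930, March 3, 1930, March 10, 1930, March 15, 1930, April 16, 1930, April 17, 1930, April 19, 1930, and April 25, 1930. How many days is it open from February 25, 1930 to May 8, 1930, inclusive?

February 25, 1930 is a Tuesday.
The range spans 73 days (inclusive of both endpoints).
73 = 7 × 10 + 3, so there are 10 full weeks plus 3 extra days.
Each full week contributes 5 weekdays (Mon–Fri): 10 × 5 = 50.
The 3 extra days are Tuesday, Wednesday, Thursday — 3 of them qualify.
Total: 50 + 3 = 53.
Holidays: February 25, 1930 (Tue); March 3, 1930 (Mon); March 10, 1930 (Mon); March 15, 1930 (Sat); April 16, 1930 (Wed); April 17, 1930 (Thu); April 19, 1930 (Sat); April 25, 1930 (Fri).
6 of the 8 holidays fall on weekdays; the rest are weekends and were already excluded.
Business days: 53 − 6 = 47.

47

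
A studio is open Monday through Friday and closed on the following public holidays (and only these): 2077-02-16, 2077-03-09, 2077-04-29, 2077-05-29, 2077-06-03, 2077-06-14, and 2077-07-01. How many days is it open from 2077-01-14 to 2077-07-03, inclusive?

2077-01-14 is a Thursday.
From 2077-01-14 to 2077-07-03 is 171 days inclusive.
171 = 7 × 24 + 3, so there are 24 full weeks plus 3 extra days.
Each full week contributes 5 weekdays (Mon–Fri): 24 × 5 = 120.
The 3 extra days are Thursday, Friday, Saturday — 2 of them qualify.
Total: 120 + 2 = 122.
Holidays: 2077-02-16 (Tue); 2077-03-09 (Tue); 2077-04-29 (Thu); 2077-05-29 (Sat); 2077-06-03 (Thu); 2077-06-14 (Mon); 2077-07-01 (Thu).
6 of the 7 holidays fall on weekdays; the rest are weekends and were already excluded.
Business days: 122 − 6 = 116.

116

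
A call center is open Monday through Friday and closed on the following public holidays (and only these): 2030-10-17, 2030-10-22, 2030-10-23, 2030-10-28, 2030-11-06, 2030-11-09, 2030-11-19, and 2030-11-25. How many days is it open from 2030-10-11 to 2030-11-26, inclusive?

2030-10-11 is a Friday.
From 2030-10-11 to 2030-11-26 is 47 days inclusive.
47 = 7 × 6 + 5, so there are 6 full weeks plus 5 extra days.
Each full week contributes 5 weekdays (Mon–Fri): 6 × 5 = 30.
The 5 extra days are Friday, Saturday, Sunday, Monday, Tuesday — 3 of them qualify.
Total: 30 + 3 = 33.
Holidays: 2030-10-17 (Thu); 2030-10-22 (Tue); 2030-10-23 (Wed); 2030-10-28 (Mon); 2030-11-06 (Wed); 2030-11-09 (Sat); 2030-11-19 (Tue); 2030-11-25 (Mon).
7 of the 8 holidays fall on weekdays; the rest are weekends and were already excluded.
Business days: 33 − 7 = 26.

26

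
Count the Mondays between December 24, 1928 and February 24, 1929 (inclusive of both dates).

9

December 24, 1928 is a Monday.
That's 63 days from start to end, counting both.
63 = 7 × 9, so the span is exactly 9 full weeks.
Each full week contributes one Monday: 9 so far.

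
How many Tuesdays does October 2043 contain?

1 October 2043 is a Thursday.
That's 31 days from start to end, counting both.
31 = 7 × 4 + 3, so there are 4 full weeks plus 3 extra days.
Each full week contributes one Tuesday: 4 so far.
The 3 extra days are Thursday, Friday, Saturday — none qualify.
Total: 4 + 0 = 4.

4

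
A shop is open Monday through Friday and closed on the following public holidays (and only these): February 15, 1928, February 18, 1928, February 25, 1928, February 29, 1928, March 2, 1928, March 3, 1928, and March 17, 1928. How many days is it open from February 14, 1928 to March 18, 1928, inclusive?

21

February 14, 1928 is a Tuesday.
That's 34 days from start to end, counting both.
34 = 7 × 4 + 6, so there are 4 full weeks plus 6 extra days.
Each full week contributes 5 weekdays (Mon–Fri): 4 × 5 = 20.
The 6 extra days are Tuesday, Wednesday, Thursday, Friday, Saturday, Sunday — 4 of them qualify.
Total: 20 + 4 = 24.
Holidays: February 15, 1928 (Wed); February 18, 1928 (Sat); February 25, 1928 (Sat); February 29, 1928 (Wed); March 2, 1928 (Fri); March 3, 1928 (Sat); March 17, 1928 (Sat).
3 of the 7 holidays fall on weekdays; the rest are weekends and were already excluded.
Business days: 24 − 3 = 21.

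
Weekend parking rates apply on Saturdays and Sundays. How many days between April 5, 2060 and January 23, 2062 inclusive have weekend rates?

188

April 5, 2060 is a Monday.
The range spans 659 days (inclusive of both endpoints).
659 = 7 × 94 + 1, so there are 94 full weeks plus 1 extra day.
Each full week contributes 2 weekend days (Sat, Sun): 94 × 2 = 188.
The 1 extra day is Monday — none qualify.
Total: 188 + 0 = 188.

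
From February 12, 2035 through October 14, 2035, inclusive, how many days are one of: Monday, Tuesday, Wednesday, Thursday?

140

February 12, 2035 is a Monday.
From February 12, 2035 to October 14, 2035 is 245 days inclusive.
245 = 7 × 35, so the span is exactly 35 full weeks.
Each full week contributes 4 days from the set (Mon, Tue, Wed, Thu): 35 × 4 = 140.
Total: 140.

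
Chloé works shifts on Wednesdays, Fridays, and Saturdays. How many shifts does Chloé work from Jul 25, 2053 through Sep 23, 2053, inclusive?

26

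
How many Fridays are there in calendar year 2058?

52

1 January 2058 is a Tuesday.
From 1 January 2058 to 31 December 2058 is 365 days inclusive.
365 = 7 × 52 + 1, so there are 52 full weeks plus 1 extra day.
Each full week contributes one Friday: 52 so far.
The 1 extra day is Tuesday — none qualify.
Total: 52 + 0 = 52.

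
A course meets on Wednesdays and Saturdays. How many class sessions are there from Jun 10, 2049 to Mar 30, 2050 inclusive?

Jun 10, 2049 is a Thursday.
The range spans 294 days (inclusive of both endpoints).
294 = 7 × 42, so the span is exactly 42 full weeks.
Each full week contributes 2 days from the set (Wed, Sat): 42 × 2 = 84.

84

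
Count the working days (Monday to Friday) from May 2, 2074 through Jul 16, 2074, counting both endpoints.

54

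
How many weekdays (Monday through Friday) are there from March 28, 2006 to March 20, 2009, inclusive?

779 weekdays

March 28, 2006 is a Tuesday.
That's 1089 days from start to end, counting both.
1089 = 7 × 155 + 4, so there are 155 full weeks plus 4 extra days.
Each full week contributes 5 weekdays (Mon–Fri): 155 × 5 = 775.
The 4 extra days are Tuesday, Wednesday, Thursday, Friday — 4 of them qualify.
Total: 775 + 4 = 779.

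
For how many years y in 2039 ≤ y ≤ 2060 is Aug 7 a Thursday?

Day of week of August 7 in each year:
2039: Sun, 2040: Tue, 2041: Wed, 2042: Thu ✓, 2043: Fri, 2044: Sun, 2045: Mon, 2046: Tue, 2047: Wed, 2048: Fri, 2049: Sat, 2050: Sun, 2051: Mon, 2052: Wed, 2053: Thu ✓, 2054: Fri, 2055: Sat, 2056: Mon, 2057: Tue, 2058: Wed, 2059: Thu ✓, 2060: Sat
Thursdays: 2042, 2053, 2059.

3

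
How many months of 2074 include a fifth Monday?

5

A month has five Mondays exactly when Monday falls within its first (length − 28) days.
Jan: 31 days, starts Mon → 5 of Mon, Tue, Wed ✓
Feb: 28 days, starts Thu → 5 of (none)
Mar: 31 days, starts Thu → 5 of Thu, Fri, Sat
Apr: 30 days, starts Sun → 5 of Sun, Mon ✓
May: 31 days, starts Tue → 5 of Tue, Wed, Thu
Jun: 30 days, starts Fri → 5 of Fri, Sat
Jul: 31 days, starts Sun → 5 of Sun, Mon, Tue ✓
Aug: 31 days, starts Wed → 5 of Wed, Thu, Fri
Sep: 30 days, starts Sat → 5 of Sat, Sun
Oct: 31 days, starts Mon → 5 of Mon, Tue, Wed ✓
Nov: 30 days, starts Thu → 5 of Thu, Fri
Dec: 31 days, starts Sat → 5 of Sat, Sun, Mon ✓
Months with five Mondays: Jan, Apr, Jul, Oct, Dec.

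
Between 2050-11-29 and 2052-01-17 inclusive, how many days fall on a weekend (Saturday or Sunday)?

2050-11-29 is a Tuesday.
That's 415 days from start to end, counting both.
415 = 7 × 59 + 2, so there are 59 full weeks plus 2 extra days.
Each full week contributes 2 weekend days (Sat, Sun): 59 × 2 = 118.
The 2 extra days are Tuesday, Wednesday — none qualify.
Total: 118 + 0 = 118.

118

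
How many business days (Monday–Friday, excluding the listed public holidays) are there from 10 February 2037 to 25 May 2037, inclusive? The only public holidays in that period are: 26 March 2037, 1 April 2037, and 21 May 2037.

72 business days

10 February 2037 is a Tuesday.
The range spans 105 days (inclusive of both endpoints).
105 = 7 × 15, so the span is exactly 15 full weeks.
Each full week contributes 5 weekdays (Mon–Fri): 15 × 5 = 75.
Total: 75.
Holidays: 26 March 2037 (Thu); 1 April 2037 (Wed); 21 May 2037 (Thu).
All 3 holidays fall on weekdays, so subtract 3.
Business days: 75 − 3 = 72.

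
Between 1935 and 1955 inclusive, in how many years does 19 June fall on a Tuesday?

2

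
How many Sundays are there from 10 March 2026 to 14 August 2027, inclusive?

10 March 2026 is a Tuesday.
That's 523 days from start to end, counting both.
523 = 7 × 74 + 5, so there are 74 full weeks plus 5 extra days.
Each full week contributes one Sunday: 74 so far.
The 5 extra days are Tuesday, Wednesday, Thursday, Friday, Saturday — none qualify.
Total: 74 + 0 = 74.

74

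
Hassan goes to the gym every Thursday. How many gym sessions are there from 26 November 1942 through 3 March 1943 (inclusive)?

14 Thursdays

26 November 1942 is a Thursday.
From 26 November 1942 to 3 March 1943 is 98 days inclusive.
98 = 7 × 14, so the span is exactly 14 full weeks.
Each full week contributes one Thursday: 14 so far.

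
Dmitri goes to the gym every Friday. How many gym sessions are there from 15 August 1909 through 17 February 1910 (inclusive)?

15 August 1909 is a Sunday.
From 15 August 1909 to 17 February 1910 is 187 days inclusive.
187 = 7 × 26 + 5, so there are 26 full weeks plus 5 extra days.
Each full week contributes one Friday: 26 so far.
The 5 extra days are Sunday, Monday, Tuesday, Wednesday, Thursday — none qualify.
Total: 26 + 0 = 26.

26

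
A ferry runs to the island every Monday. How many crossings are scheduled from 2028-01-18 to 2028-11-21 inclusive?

2028-01-18 is a Tuesday.
The range spans 309 days (inclusive of both endpoints).
309 = 7 × 44 + 1, so there are 44 full weeks plus 1 extra day.
Each full week contributes one Monday: 44 so far.
The 1 extra day is Tue — none qualify.
Total: 44 + 0 = 44.

44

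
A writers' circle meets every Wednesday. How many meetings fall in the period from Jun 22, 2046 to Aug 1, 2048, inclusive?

110

Jun 22, 2046 is a Friday.
The range spans 772 days (inclusive of both endpoints).
772 = 7 × 110 + 2, so there are 110 full weeks plus 2 extra days.
Each full week contributes one Wednesday: 110 so far.
The 2 extra days are Friday, Saturday — none qualify.
Total: 110 + 0 = 110.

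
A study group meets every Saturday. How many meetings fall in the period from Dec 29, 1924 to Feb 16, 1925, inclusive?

Dec 29, 1924 is a Monday.
That's 50 days from start to end, counting both.
50 = 7 × 7 + 1, so there are 7 full weeks plus 1 extra day.
Each full week contributes one Saturday: 7 so far.
The 1 extra day is Monday — none qualify.
Total: 7 + 0 = 7.

7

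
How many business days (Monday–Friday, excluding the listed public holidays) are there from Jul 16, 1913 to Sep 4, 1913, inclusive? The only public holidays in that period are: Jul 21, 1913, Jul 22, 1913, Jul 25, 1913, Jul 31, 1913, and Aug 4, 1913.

32 business days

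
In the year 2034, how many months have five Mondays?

4

A month has five Mondays exactly when Monday falls within its first (length − 28) days.
Jan: 31 days, starts Sun → 5 of Sun, Mon, Tue ✓
Feb: 28 days, starts Wed → 5 of (none)
Mar: 31 days, starts Wed → 5 of Wed, Thu, Fri
Apr: 30 days, starts Sat → 5 of Sat, Sun
May: 31 days, starts Mon → 5 of Mon, Tue, Wed ✓
Jun: 30 days, starts Thu → 5 of Thu, Fri
Jul: 31 days, starts Sat → 5 of Sat, Sun, Mon ✓
Aug: 31 days, starts Tue → 5 of Tue, Wed, Thu
Sep: 30 days, starts Fri → 5 of Fri, Sat
Oct: 31 days, starts Sun → 5 of Sun, Mon, Tue ✓
Nov: 30 days, starts Wed → 5 of Wed, Thu
Dec: 31 days, starts Fri → 5 of Fri, Sat, Sun
Months with five Mondays: Jan, May, Jul, Oct.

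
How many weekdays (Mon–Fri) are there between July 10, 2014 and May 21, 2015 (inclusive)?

July 10, 2014 is a Thursday.
That's 316 days from start to end, counting both.
316 = 7 × 45 + 1, so there are 45 full weeks plus 1 extra day.
Each full week contributes 5 weekdays (Mon–Fri): 45 × 5 = 225.
The 1 extra day is Thu — 1 of them qualifies.
Total: 225 + 1 = 226.

226 weekdays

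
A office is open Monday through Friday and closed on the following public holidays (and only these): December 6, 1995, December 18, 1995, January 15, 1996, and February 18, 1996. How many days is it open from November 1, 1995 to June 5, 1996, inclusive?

November 1, 1995 is a Wednesday.
That's 218 days from start to end, counting both.
218 = 7 × 31 + 1, so there are 31 full weeks plus 1 extra day.
Each full week contributes 5 weekdays (Mon–Fri): 31 × 5 = 155.
The 1 extra day is Wednesday — 1 of them qualifies.
Total: 155 + 1 = 156.
Holidays: December 6, 1995 (Wed); December 18, 1995 (Mon); January 15, 1996 (Mon); February 18, 1996 (Sun).
3 of the 4 holidays fall on weekdays; the rest are weekends and were already excluded.
Business days: 156 − 3 = 153.

153 working days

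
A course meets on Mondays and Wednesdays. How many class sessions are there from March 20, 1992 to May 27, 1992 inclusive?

20

March 20, 1992 is a Friday.
That's 69 days from start to end, counting both.
69 = 7 × 9 + 6, so there are 9 full weeks plus 6 extra days.
Each full week contributes 2 days from the set (Mon, Wed): 9 × 2 = 18.
The 6 extra days are Fri, Sat, Sun, Mon, Tue, Wed — 2 of them qualify.
Total: 18 + 2 = 20.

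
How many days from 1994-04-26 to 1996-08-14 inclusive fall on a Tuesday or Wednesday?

242

1994-04-26 is a Tuesday.
From 1994-04-26 to 1996-08-14 is 842 days inclusive.
842 = 7 × 120 + 2, so there are 120 full weeks plus 2 extra days.
Each full week contributes 2 days from the set (Tue, Wed): 120 × 2 = 240.
The 2 extra days are Tue, Wed — 2 of them qualify.
Total: 240 + 2 = 242.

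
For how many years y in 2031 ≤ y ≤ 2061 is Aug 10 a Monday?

Day of week of August 10 in each year:
2031: Sun, 2032: Tue, 2033: Wed, 2034: Thu, 2035: Fri, 2036: Sun, 2037: Mon ✓, 2038: Tue, 2039: Wed, 2040: Fri, 2041: Sat, 2042: Sun, 2043: Mon ✓, 2044: Wed, 2045: Thu, 2046: Fri, 2047: Sat, 2048: Mon ✓, 2049: Tue, 2050: Wed, 2051: Thu, 2052: Sat, 2053: Sun, 2054: Mon ✓, 2055: Tue, 2056: Thu, 2057: Fri, 2058: Sat, 2059: Sun, 2060: Tue, 2061: Wed
Mondays: 2037, 2043, 2048, 2054.

4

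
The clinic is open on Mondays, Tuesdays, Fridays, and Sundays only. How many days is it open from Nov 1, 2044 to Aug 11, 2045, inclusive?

162

Nov 1, 2044 is a Tuesday.
The range spans 284 days (inclusive of both endpoints).
284 = 7 × 40 + 4, so there are 40 full weeks plus 4 extra days.
Each full week contributes 4 days from the set (Mon, Tue, Fri, Sun): 40 × 4 = 160.
The 4 extra days are Tuesday, Wednesday, Thursday, Friday — 2 of them qualify.
Total: 160 + 2 = 162.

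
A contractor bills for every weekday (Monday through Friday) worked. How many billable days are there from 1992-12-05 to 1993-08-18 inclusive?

1992-12-05 is a Saturday.
That's 257 days from start to end, counting both.
257 = 7 × 36 + 5, so there are 36 full weeks plus 5 extra days.
Each full week contributes 5 weekdays (Mon–Fri): 36 × 5 = 180.
The 5 extra days are Saturday, Sunday, Monday, Tuesday, Wednesday — 3 of them qualify.
Total: 180 + 3 = 183.

183 weekdays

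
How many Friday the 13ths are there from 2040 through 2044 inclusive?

10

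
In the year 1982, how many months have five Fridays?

5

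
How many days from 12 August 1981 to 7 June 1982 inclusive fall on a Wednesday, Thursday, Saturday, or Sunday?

12 August 1981 is a Wednesday.
That's 300 days from start to end, counting both.
300 = 7 × 42 + 6, so there are 42 full weeks plus 6 extra days.
Each full week contributes 4 days from the set (Wed, Thu, Sat, Sun): 42 × 4 = 168.
The 6 extra days are Wednesday, Thursday, Friday, Saturday, Sunday, Monday — 4 of them qualify.
Total: 168 + 4 = 172.

172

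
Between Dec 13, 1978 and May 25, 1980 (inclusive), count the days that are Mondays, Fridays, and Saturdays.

Dec 13, 1978 is a Wednesday.
That's 530 days from start to end, counting both.
530 = 7 × 75 + 5, so there are 75 full weeks plus 5 extra days.
Each full week contributes 3 days from the set (Mon, Fri, Sat): 75 × 3 = 225.
The 5 extra days are Wed, Thu, Fri, Sat, Sun — 2 of them qualify.
Total: 225 + 2 = 227.

227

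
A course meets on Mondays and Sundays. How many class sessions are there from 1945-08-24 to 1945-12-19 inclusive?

34

1945-08-24 is a Friday.
From 1945-08-24 to 1945-12-19 is 118 days inclusive.
118 = 7 × 16 + 6, so there are 16 full weeks plus 6 extra days.
Each full week contributes 2 days from the set (Mon, Sun): 16 × 2 = 32.
The 6 extra days are Fri, Sat, Sun, Mon, Tue, Wed — 2 of them qualify.
Total: 32 + 2 = 34.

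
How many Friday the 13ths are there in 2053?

The 13th falls on a Friday when the month's 13th has weekday Fri.
Jan 13 is Mon; Feb 13 is Thu; Mar 13 is Thu; Apr 13 is Sun; May 13 is Tue; Jun 13 is Fri ✓; Jul 13 is Sun; Aug 13 is Wed; Sep 13 is Sat; Oct 13 is Mon; Nov 13 is Thu; Dec 13 is Sat.
Friday the 13ths: Jun.

1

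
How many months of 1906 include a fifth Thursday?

A month has five Thursdays exactly when Thursday falls within its first (length − 28) days.
Jan: 31 days, starts Mon → 5 of Mon, Tue, Wed
Feb: 28 days, starts Thu → 5 of (none)
Mar: 31 days, starts Thu → 5 of Thu, Fri, Sat ✓
Apr: 30 days, starts Sun → 5 of Sun, Mon
May: 31 days, starts Tue → 5 of Tue, Wed, Thu ✓
Jun: 30 days, starts Fri → 5 of Fri, Sat
Jul: 31 days, starts Sun → 5 of Sun, Mon, Tue
Aug: 31 days, starts Wed → 5 of Wed, Thu, Fri ✓
Sep: 30 days, starts Sat → 5 of Sat, Sun
Oct: 31 days, starts Mon → 5 of Mon, Tue, Wed
Nov: 30 days, starts Thu → 5 of Thu, Fri ✓
Dec: 31 days, starts Sat → 5 of Sat, Sun, Mon
Months with five Thursdays: Mar, May, Aug, Nov.

4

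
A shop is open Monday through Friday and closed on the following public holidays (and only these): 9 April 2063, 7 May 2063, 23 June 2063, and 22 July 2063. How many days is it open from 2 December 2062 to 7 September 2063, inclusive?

198 business days

2 December 2062 is a Saturday.
That's 280 days from start to end, counting both.
280 = 7 × 40, so the span is exactly 40 full weeks.
Each full week contributes 5 weekdays (Mon–Fri): 40 × 5 = 200.
Holidays: 9 April 2063 (Mon); 7 May 2063 (Mon); 23 June 2063 (Sat); 22 July 2063 (Sun).
2 of the 4 holidays fall on weekdays; the rest are weekends and were already excluded.
Business days: 200 − 2 = 198.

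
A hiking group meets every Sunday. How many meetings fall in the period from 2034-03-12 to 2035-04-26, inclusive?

59

2034-03-12 is a Sunday.
That's 411 days from start to end, counting both.
411 = 7 × 58 + 5, so there are 58 full weeks plus 5 extra days.
Each full week contributes one Sunday: 58 so far.
The 5 extra days are Sun, Mon, Tue, Wed, Thu — 1 of them qualifies.
Total: 58 + 1 = 59.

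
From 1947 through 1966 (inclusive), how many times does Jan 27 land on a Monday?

3

Day of week of January 27 in each year:
1947: Mon ✓, 1948: Tue, 1949: Thu, 1950: Fri, 1951: Sat, 1952: Sun, 1953: Tue, 1954: Wed, 1955: Thu, 1956: Fri, 1957: Sun, 1958: Mon ✓, 1959: Tue, 1960: Wed, 1961: Fri, 1962: Sat, 1963: Sun, 1964: Mon ✓, 1965: Wed, 1966: Thu
Mondays: 1947, 1958, 1964.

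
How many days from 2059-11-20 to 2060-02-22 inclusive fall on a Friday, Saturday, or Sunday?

2059-11-20 is a Thursday.
That's 95 days from start to end, counting both.
95 = 7 × 13 + 4, so there are 13 full weeks plus 4 extra days.
Each full week contributes 3 days from the set (Fri, Sat, Sun): 13 × 3 = 39.
The 4 extra days are Thu, Fri, Sat, Sun — 3 of them qualify.
Total: 39 + 3 = 42.

42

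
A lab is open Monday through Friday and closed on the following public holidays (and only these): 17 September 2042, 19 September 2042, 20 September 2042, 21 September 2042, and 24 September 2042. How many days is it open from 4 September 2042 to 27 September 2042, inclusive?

4 September 2042 is a Thursday.
That's 24 days from start to end, counting both.
24 = 7 × 3 + 3, so there are 3 full weeks plus 3 extra days.
Each full week contributes 5 weekdays (Mon–Fri): 3 × 5 = 15.
The 3 extra days are Thursday, Friday, Saturday — 2 of them qualify.
Total: 15 + 2 = 17.
Holidays: 17 September 2042 (Wed); 19 September 2042 (Fri); 20 September 2042 (Sat); 21 September 2042 (Sun); 24 September 2042 (Wed).
3 of the 5 holidays fall on weekdays; the rest are weekends and were already excluded.
Business days: 17 − 3 = 14.

14 business days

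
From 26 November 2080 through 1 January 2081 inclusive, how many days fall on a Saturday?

5 Saturdays

26 November 2080 is a Tuesday.
From 26 November 2080 to 1 January 2081 is 37 days inclusive.
37 = 7 × 5 + 2, so there are 5 full weeks plus 2 extra days.
Each full week contributes one Saturday: 5 so far.
The 2 extra days are Tuesday, Wednesday — none qualify.
Total: 5 + 0 = 5.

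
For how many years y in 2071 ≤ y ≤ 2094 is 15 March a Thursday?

3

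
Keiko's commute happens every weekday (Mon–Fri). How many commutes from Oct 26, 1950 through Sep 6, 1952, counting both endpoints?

487 weekdays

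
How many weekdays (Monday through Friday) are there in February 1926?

20 weekdays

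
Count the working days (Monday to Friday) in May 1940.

23 weekdays

1 May 1940 is a Wednesday.
From 1 May 1940 to 31 May 1940 is 31 days inclusive.
31 = 7 × 4 + 3, so there are 4 full weeks plus 3 extra days.
Each full week contributes 5 weekdays (Mon–Fri): 4 × 5 = 20.
The 3 extra days are Wednesday, Thursday, Friday — 3 of them qualify.
Total: 20 + 3 = 23.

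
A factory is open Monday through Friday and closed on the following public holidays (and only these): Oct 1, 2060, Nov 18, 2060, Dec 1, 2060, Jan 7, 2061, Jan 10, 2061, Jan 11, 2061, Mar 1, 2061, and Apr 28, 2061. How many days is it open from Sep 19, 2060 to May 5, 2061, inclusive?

156

Sep 19, 2060 is a Sunday.
That's 229 days from start to end, counting both.
229 = 7 × 32 + 5, so there are 32 full weeks plus 5 extra days.
Each full week contributes 5 weekdays (Mon–Fri): 32 × 5 = 160.
The 5 extra days are Sun, Mon, Tue, Wed, Thu — 4 of them qualify.
Total: 160 + 4 = 164.
Holidays: Oct 1, 2060 (Fri); Nov 18, 2060 (Thu); Dec 1, 2060 (Wed); Jan 7, 2061 (Fri); Jan 10, 2061 (Mon); Jan 11, 2061 (Tue); Mar 1, 2061 (Tue); Apr 28, 2061 (Thu).
All 8 holidays fall on weekdays, so subtract 8.
Business days: 164 − 8 = 156.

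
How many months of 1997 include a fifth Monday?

4

A month has five Mondays exactly when Monday falls within its first (length − 28) days.
Jan: 31 days, starts Wed → 5 of Wed, Thu, Fri
Feb: 28 days, starts Sat → 5 of (none)
Mar: 31 days, starts Sat → 5 of Sat, Sun, Mon ✓
Apr: 30 days, starts Tue → 5 of Tue, Wed
May: 31 days, starts Thu → 5 of Thu, Fri, Sat
Jun: 30 days, starts Sun → 5 of Sun, Mon ✓
Jul: 31 days, starts Tue → 5 of Tue, Wed, Thu
Aug: 31 days, starts Fri → 5 of Fri, Sat, Sun
Sep: 30 days, starts Mon → 5 of Mon, Tue ✓
Oct: 31 days, starts Wed → 5 of Wed, Thu, Fri
Nov: 30 days, starts Sat → 5 of Sat, Sun
Dec: 31 days, starts Mon → 5 of Mon, Tue, Wed ✓
Months with five Mondays: Mar, Jun, Sep, Dec.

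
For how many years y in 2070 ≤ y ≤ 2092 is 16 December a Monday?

3

Day of week of December 16 in each year:
2070: Tue, 2071: Wed, 2072: Fri, 2073: Sat, 2074: Sun, 2075: Mon ✓, 2076: Wed, 2077: Thu, 2078: Fri, 2079: Sat, 2080: Mon ✓, 2081: Tue, 2082: Wed, 2083: Thu, 2084: Sat, 2085: Sun, 2086: Mon ✓, 2087: Tue, 2088: Thu, 2089: Fri, 2090: Sat, 2091: Sun, 2092: Tue
Mondays: 2075, 2080, 2086.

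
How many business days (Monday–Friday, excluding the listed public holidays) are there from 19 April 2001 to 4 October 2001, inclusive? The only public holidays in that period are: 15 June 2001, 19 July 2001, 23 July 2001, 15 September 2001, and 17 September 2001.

117 business days

19 April 2001 is a Thursday.
That's 169 days from start to end, counting both.
169 = 7 × 24 + 1, so there are 24 full weeks plus 1 extra day.
Each full week contributes 5 weekdays (Mon–Fri): 24 × 5 = 120.
The 1 extra day is Thu — 1 of them qualifies.
Total: 120 + 1 = 121.
Holidays: 15 June 2001 (Fri); 19 July 2001 (Thu); 23 July 2001 (Mon); 15 September 2001 (Sat); 17 September 2001 (Mon).
4 of the 5 holidays fall on weekdays; the rest are weekends and were already excluded.
Business days: 121 − 4 = 117.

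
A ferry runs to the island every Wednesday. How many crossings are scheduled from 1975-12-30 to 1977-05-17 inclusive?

72

1975-12-30 is a Tuesday.
That's 505 days from start to end, counting both.
505 = 7 × 72 + 1, so there are 72 full weeks plus 1 extra day.
Each full week contributes one Wednesday: 72 so far.
The 1 extra day is Tuesday — none qualify.
Total: 72 + 0 = 72.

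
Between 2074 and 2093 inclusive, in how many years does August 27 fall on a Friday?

Day of week of August 27 in each year:
2074: Mon, 2075: Tue, 2076: Thu, 2077: Fri ✓, 2078: Sat, 2079: Sun, 2080: Tue, 2081: Wed, 2082: Thu, 2083: Fri ✓, 2084: Sun, 2085: Mon, 2086: Tue, 2087: Wed, 2088: Fri ✓, 2089: Sat, 2090: Sun, 2091: Mon, 2092: Wed, 2093: Thu
Fridays: 2077, 2083, 2088.

3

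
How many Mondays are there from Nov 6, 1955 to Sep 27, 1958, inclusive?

151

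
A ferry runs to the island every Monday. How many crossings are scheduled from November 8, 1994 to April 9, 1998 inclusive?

178

November 8, 1994 is a Tuesday.
The range spans 1249 days (inclusive of both endpoints).
1249 = 7 × 178 + 3, so there are 178 full weeks plus 3 extra days.
Each full week contributes one Monday: 178 so far.
The 3 extra days are Tuesday, Wednesday, Thursday — none qualify.
Total: 178 + 0 = 178.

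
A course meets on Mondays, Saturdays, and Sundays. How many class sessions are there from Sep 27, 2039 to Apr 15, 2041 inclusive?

243

Sep 27, 2039 is a Tuesday.
The range spans 567 days (inclusive of both endpoints).
567 = 7 × 81, so the span is exactly 81 full weeks.
Each full week contributes 3 days from the set (Mon, Sat, Sun): 81 × 3 = 243.
Total: 243.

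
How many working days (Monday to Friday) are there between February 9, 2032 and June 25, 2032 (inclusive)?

100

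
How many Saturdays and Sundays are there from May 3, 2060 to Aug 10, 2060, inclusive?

28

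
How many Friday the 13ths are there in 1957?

2

The 13th falls on a Friday when the month's 13th has weekday Fri.
Jan 13 is Sun; Feb 13 is Wed; Mar 13 is Wed; Apr 13 is Sat; May 13 is Mon; Jun 13 is Thu; Jul 13 is Sat; Aug 13 is Tue; Sep 13 is Fri ✓; Oct 13 is Sun; Nov 13 is Wed; Dec 13 is Fri ✓.
Friday the 13ths: Sep, Dec.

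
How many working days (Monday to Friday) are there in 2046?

Jan 1, 2046 is a Monday.
That's 365 days from start to end, counting both.
365 = 7 × 52 + 1, so there are 52 full weeks plus 1 extra day.
Each full week contributes 5 weekdays (Mon–Fri): 52 × 5 = 260.
The 1 extra day is Monday — 1 of them qualifies.
Total: 260 + 1 = 261.

261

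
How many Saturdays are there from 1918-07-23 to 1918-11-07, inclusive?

15

1918-07-23 is a Tuesday.
From 1918-07-23 to 1918-11-07 is 108 days inclusive.
108 = 7 × 15 + 3, so there are 15 full weeks plus 3 extra days.
Each full week contributes one Saturday: 15 so far.
The 3 extra days are Tue, Wed, Thu — none qualify.
Total: 15 + 0 = 15.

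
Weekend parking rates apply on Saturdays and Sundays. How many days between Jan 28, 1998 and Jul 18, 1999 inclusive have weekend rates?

154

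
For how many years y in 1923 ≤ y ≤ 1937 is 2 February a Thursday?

2

Day of week of February 2 in each year:
1923: Fri, 1924: Sat, 1925: Mon, 1926: Tue, 1927: Wed, 1928: Thu ✓, 1929: Sat, 1930: Sun, 1931: Mon, 1932: Tue, 1933: Thu ✓, 1934: Fri, 1935: Sat, 1936: Sun, 1937: Tue
Thursdays: 1928, 1933.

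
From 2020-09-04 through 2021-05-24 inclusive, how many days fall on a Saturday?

38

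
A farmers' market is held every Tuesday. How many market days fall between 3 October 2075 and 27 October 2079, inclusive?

212 Tuesdays

3 October 2075 is a Thursday.
That's 1486 days from start to end, counting both.
1486 = 7 × 212 + 2, so there are 212 full weeks plus 2 extra days.
Each full week contributes one Tuesday: 212 so far.
The 2 extra days are Thu, Fri — none qualify.
Total: 212 + 0 = 212.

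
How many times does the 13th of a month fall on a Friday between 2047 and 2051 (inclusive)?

8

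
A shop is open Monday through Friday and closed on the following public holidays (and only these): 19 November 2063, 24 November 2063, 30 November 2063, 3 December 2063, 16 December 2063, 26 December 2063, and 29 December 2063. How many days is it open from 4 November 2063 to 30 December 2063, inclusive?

36

4 November 2063 is a Sunday.
That's 57 days from start to end, counting both.
57 = 7 × 8 + 1, so there are 8 full weeks plus 1 extra day.
Each full week contributes 5 weekdays (Mon–Fri): 8 × 5 = 40.
The 1 extra day is Sunday — none qualify.
Total: 40 + 0 = 40.
Holidays: 19 November 2063 (Mon); 24 November 2063 (Sat); 30 November 2063 (Fri); 3 December 2063 (Mon); 16 December 2063 (Sun); 26 December 2063 (Wed); 29 December 2063 (Sat).
4 of the 7 holidays fall on weekdays; the rest are weekends and were already excluded.
Business days: 40 − 4 = 36.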